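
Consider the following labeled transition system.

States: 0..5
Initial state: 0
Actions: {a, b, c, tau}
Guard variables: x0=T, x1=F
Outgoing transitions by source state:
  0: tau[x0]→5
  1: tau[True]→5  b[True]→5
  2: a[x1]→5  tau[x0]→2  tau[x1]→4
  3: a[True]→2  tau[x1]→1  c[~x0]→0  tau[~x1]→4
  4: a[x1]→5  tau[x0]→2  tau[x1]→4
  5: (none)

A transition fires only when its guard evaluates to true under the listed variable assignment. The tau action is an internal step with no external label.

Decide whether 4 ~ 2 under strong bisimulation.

Answer: BISIMILAR

Trace:
Compute ~ classes (split until stable):
  π0 = {{0,1,2,3,4,5}}
  π1 = {{0,2,4},{1},{3},{5}}
  π2 = {{0},{1},{2,4},{3},{5}}
5 equivalence class(es) (converged in 3)
4∈{2,4}, 2∈{2,4}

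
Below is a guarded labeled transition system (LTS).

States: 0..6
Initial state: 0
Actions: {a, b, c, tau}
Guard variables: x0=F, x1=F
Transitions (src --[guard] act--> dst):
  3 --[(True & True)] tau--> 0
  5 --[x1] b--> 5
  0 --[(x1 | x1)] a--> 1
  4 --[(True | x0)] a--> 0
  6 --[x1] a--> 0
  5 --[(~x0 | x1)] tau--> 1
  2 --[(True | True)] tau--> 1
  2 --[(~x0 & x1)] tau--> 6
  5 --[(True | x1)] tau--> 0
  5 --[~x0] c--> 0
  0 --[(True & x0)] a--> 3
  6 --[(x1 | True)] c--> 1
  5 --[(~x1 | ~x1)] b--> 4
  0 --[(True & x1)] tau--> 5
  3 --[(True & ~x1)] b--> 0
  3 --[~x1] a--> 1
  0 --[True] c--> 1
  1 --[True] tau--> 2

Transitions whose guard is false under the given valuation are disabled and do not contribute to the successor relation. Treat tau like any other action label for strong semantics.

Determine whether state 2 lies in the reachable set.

12 transition(s) survive guard evaluation.
depth 0: {0}
depth 1: {1}  now seen {0,1}
depth 2: {2}  now seen {0,1,2}
Reach set: {0,1,2}
Path to 2: c·tau

Answer: REACHABLE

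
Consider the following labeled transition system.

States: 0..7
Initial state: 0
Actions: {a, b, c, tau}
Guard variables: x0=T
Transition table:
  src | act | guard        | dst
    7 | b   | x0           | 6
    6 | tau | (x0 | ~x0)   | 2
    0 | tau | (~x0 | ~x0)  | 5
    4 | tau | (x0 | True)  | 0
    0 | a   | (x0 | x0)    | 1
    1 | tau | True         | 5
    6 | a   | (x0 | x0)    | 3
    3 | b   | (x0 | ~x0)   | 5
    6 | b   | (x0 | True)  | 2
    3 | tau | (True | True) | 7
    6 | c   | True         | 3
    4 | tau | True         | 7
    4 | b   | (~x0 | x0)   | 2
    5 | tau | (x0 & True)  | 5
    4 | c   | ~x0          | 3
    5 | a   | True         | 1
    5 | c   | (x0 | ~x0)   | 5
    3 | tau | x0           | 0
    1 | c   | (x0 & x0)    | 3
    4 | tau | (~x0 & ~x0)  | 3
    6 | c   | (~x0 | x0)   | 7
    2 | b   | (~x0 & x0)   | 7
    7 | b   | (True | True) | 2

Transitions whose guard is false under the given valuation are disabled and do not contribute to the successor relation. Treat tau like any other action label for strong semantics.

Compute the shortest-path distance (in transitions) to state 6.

Answer: 4

Analysis:
Breadth-first toward 6:
  Layer 0: {0}
  Layer 1: {1}
  Layer 2: {3,5}
  Layer 3: {7}
  Layer 4: {2,6}
depth(6)=4, e.g. a·c·tau·b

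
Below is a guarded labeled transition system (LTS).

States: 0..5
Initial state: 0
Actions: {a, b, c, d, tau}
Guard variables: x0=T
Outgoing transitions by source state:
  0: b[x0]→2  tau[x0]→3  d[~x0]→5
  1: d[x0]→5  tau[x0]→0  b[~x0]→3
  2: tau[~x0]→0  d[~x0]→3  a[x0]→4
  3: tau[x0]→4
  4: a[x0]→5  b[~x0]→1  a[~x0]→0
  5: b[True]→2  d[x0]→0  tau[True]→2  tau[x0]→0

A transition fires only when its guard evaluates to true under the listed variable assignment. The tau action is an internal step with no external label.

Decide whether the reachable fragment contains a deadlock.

Answer: DEADLOCK-FREE

Analysis:
R = {0,2,3,4,5}
  0: b→2  tau→3  [2 out]
  2: a→4  [1 out]
  3: tau→4  [1 out]
  4: a→5  [1 out]
  5: b→2  d→0  tau→0  tau→2  [4 out]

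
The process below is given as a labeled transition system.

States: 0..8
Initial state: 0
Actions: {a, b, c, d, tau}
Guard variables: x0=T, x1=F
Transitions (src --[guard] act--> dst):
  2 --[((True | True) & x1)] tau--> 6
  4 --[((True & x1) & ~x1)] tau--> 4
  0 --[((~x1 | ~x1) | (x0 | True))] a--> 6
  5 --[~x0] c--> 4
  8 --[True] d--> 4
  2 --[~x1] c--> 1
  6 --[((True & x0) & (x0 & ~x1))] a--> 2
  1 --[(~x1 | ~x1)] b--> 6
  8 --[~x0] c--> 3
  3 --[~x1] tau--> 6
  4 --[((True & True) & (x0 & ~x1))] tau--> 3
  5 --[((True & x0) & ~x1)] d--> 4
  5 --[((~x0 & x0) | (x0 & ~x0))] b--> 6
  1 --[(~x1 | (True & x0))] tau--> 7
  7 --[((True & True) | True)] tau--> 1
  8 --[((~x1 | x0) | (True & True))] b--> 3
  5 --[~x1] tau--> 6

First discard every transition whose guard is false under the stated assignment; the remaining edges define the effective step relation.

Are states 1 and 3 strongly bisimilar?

Compute ~ classes (split until stable):
  round 0: {{0,1,2,3,4,5,6,7,8}}
  round 1: {{0,6},{1},{2},{3,4,7},{5},{8}}
  round 2: {{0},{1},{2},{3},{4},{5},{6},{7},{8}}
stable after 3 split(s): 9 block(s)
1∈{1}, 3∈{3}

Answer: NOT BISIMILAR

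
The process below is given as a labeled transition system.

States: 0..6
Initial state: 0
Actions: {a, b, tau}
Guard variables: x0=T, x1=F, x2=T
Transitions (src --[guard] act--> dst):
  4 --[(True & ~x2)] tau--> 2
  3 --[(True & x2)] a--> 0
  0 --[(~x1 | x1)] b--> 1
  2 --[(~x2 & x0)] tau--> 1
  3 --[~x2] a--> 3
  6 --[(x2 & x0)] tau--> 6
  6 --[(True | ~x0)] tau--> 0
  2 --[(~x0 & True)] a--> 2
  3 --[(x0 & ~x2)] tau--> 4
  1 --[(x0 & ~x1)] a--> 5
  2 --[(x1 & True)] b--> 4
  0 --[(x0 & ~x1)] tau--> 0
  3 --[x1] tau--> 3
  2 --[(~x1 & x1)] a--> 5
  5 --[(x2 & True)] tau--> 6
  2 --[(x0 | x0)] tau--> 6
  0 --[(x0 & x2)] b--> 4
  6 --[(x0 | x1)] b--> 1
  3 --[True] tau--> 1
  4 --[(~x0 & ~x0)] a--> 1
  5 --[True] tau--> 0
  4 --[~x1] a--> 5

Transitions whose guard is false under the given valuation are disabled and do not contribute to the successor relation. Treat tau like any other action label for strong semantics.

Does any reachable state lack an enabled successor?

Answer: DEADLOCK-FREE

Working:
R = {0,1,4,5,6}
  0: b→1  b→4  tau→0  [3 exit(s)]
  1: a→5  [1 exit(s)]
  4: a→5  [1 exit(s)]
  5: tau→0  tau→6  [2 exit(s)]
  6: b→1  tau→0  tau→6  [3 exit(s)]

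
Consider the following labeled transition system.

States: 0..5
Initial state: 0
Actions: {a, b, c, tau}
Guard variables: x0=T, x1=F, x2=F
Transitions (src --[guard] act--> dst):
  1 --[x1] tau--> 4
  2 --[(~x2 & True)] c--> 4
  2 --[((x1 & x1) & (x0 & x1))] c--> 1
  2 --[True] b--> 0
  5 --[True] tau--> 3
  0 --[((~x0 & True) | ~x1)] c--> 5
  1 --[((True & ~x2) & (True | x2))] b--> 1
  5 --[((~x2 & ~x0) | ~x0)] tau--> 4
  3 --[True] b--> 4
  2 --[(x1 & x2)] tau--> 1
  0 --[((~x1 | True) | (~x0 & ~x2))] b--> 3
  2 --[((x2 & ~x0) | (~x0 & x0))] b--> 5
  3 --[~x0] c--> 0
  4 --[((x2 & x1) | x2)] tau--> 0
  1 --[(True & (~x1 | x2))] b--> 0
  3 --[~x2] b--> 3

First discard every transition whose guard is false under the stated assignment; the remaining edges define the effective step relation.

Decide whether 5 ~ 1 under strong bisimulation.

Answer: NOT BISIMILAR

Working:
Refine partition for ~:
  π0 = {{0,1,2,3,4,5}}
  π1 = {{0,2},{1,3},{4},{5}}
  π2 = {{0},{1},{2},{3},{4},{5}}
6 equivalence class(es) (converged in 3)
[5]={5}  [1]={1}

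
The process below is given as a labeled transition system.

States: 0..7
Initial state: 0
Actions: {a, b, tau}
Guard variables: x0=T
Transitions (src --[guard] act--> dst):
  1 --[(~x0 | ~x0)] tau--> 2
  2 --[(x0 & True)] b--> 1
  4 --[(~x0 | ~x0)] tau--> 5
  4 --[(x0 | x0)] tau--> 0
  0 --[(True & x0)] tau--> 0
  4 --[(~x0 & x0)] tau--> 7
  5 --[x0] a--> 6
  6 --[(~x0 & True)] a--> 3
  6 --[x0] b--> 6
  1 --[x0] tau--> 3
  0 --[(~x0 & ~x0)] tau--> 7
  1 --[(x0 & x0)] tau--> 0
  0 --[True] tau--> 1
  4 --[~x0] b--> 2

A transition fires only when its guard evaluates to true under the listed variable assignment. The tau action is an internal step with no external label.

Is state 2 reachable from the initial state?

Answer: UNREACHABLE

Trace:
Guard filter leaves 8 enabled edge(s).
Layer 0: {0}
Layer 1: {1}  now seen {0,1}
Layer 2: {3}  now seen {0,1,3}
Reachable = {0,1,3}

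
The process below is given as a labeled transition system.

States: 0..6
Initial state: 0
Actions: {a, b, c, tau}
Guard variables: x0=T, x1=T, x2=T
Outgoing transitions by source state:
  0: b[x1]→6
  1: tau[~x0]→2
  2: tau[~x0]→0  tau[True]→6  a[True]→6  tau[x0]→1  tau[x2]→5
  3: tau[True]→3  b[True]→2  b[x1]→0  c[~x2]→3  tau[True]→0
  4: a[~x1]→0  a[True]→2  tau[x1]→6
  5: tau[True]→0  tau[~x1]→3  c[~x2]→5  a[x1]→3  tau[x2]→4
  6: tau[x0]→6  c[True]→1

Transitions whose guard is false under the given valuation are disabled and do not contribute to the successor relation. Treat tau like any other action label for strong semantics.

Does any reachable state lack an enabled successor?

Answer: DEADLOCK at state 1

Working:
Reach set: {0,1,6}
  0: b→6  [1 exit(s)]
  1: ∅  [STUCK]
  6: c→1  tau→6  [2 exit(s)]
Path to 1: b·c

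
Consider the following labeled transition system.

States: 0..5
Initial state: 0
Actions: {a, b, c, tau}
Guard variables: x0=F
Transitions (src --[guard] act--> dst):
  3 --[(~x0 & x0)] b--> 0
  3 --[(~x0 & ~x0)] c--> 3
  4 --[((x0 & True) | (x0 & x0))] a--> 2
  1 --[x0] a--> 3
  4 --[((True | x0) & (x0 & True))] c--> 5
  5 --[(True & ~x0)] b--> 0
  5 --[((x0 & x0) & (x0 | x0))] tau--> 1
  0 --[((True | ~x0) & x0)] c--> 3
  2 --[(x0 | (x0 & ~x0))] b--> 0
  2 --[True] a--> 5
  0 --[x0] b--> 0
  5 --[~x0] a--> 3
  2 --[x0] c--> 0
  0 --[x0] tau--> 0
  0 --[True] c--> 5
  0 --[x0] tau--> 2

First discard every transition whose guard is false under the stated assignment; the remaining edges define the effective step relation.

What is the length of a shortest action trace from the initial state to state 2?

Breadth-first toward 2:
  Layer 0: {0}
  Layer 1: {5}
  Layer 2: {3}
2 never appears.

Answer: UNREACHABLE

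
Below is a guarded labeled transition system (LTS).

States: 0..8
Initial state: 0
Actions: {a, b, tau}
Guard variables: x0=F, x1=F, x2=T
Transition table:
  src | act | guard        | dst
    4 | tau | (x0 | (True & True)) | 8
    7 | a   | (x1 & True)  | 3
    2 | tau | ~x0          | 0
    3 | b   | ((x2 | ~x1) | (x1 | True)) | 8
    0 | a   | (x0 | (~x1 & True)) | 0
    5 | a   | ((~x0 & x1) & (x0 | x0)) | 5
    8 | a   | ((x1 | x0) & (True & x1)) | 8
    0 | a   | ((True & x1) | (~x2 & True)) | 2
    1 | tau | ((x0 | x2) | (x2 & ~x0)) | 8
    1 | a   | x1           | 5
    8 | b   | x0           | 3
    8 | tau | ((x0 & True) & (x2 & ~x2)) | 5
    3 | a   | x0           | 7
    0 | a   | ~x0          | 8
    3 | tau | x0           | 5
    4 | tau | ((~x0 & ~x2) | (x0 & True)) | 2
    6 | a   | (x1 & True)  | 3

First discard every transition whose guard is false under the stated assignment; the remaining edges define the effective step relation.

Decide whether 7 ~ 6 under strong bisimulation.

Refine partition for ~:
  P[0] = {{0,1,2,3,4,5,6,7,8}}
  P[1] = {{0},{1,2,4},{3},{5,6,7,8}}
  P[2] = {{0},{1,4},{2},{3},{5,6,7,8}}
stable after 3 split(s): 5 block(s)
[7]={5,6,7,8}  [6]={5,6,7,8}

Answer: BISIMILAR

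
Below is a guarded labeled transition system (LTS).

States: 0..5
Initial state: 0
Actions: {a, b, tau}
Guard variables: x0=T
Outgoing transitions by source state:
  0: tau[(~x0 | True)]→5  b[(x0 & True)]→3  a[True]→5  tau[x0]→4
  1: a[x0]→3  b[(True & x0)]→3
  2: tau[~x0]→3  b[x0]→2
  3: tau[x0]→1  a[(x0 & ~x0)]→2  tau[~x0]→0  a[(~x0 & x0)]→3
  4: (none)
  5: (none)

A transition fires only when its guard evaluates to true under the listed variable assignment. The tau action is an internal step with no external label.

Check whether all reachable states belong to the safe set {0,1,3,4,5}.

Answer: INVARIANT HOLDS

Working:
Safe = {0,1,3,4,5}
Reach set: {0,1,3,4,5}
  0: safe
  1: safe
  3: safe
  4: safe
  5: safe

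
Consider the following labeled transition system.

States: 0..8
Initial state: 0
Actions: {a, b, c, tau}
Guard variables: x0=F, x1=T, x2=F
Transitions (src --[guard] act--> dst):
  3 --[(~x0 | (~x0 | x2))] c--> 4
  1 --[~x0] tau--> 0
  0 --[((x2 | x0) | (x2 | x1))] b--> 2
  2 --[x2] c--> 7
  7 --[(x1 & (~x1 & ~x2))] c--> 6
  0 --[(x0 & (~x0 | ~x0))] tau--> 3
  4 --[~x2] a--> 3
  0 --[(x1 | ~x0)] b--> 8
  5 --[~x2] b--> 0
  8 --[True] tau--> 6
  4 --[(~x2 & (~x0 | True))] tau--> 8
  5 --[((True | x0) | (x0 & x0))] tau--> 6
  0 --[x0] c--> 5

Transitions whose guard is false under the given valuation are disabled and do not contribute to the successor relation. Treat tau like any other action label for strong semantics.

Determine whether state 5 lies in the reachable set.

Answer: UNREACHABLE

Analysis:
Guard filter leaves 9 enabled edge(s).
L0 = {0}
L1 = {2,8}  now seen {0,2,8}
L2 = {6}  now seen {0,2,6,8}
R = {0,2,6,8}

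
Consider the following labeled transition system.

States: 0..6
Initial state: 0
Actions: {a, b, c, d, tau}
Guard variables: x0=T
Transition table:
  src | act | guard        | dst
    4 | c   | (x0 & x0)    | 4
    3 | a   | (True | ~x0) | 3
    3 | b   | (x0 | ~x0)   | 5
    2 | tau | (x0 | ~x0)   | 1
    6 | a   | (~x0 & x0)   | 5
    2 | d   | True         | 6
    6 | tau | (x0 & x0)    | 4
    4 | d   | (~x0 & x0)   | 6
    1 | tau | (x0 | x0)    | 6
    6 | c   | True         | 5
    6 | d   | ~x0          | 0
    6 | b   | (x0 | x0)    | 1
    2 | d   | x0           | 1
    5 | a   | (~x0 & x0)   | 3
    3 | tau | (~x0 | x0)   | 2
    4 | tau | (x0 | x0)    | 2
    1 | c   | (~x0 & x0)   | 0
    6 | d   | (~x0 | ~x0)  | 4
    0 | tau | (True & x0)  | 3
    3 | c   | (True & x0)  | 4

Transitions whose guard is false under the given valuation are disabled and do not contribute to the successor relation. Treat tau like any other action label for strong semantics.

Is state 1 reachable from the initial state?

Guard filter leaves 14 enabled edge(s).
Layer 0: {0}
Layer 1: {3}  total {0,3}
Layer 2: {2,4,5}  total {0,2,3,4,5}
Layer 3: {1,6}  total {0,1,2,3,4,5,6}
R = {0,1,2,3,4,5,6}
Path to 1: tau·tau·tau

Answer: REACHABLE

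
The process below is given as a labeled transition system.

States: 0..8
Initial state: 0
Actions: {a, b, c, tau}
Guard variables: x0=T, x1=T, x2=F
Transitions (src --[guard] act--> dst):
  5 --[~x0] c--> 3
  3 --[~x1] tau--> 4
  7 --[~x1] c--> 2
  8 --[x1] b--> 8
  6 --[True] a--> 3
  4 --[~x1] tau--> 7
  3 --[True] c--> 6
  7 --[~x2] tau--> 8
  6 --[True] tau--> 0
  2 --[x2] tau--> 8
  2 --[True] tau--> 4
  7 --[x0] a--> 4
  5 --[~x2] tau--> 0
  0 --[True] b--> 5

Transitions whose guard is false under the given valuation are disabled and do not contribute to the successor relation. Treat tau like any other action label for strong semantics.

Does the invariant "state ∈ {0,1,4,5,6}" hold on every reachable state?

Safe = {0,1,4,5,6}
Reach set: {0,5}
  0: safe
  5: safe

Answer: INVARIANT HOLDS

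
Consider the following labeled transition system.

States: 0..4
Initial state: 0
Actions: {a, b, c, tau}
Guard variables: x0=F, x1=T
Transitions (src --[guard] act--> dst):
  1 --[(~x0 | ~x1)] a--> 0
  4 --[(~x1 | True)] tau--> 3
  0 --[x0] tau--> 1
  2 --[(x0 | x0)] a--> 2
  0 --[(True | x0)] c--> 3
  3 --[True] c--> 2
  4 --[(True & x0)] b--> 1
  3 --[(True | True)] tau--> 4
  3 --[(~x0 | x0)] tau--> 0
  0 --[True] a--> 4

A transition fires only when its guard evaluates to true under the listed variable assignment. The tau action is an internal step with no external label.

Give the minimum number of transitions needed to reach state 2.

Answer: 2

Trace:
Layered search for 2:
  depth 0: {0}
  depth 1: {3,4}
  depth 2: {2}
2 enters at depth 2; path c·c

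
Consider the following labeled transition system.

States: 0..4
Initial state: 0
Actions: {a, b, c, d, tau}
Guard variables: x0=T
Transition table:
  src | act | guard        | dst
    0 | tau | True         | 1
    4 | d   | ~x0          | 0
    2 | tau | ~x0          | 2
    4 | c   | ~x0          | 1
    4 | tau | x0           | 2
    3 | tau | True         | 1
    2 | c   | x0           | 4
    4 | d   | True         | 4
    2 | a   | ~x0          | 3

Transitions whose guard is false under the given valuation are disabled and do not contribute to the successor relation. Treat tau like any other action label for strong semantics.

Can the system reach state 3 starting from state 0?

5 transition(s) survive guard evaluation.
Layer 0: {0}
Layer 1: {1}  cumulative {0,1}
Reachable = {0,1}

Answer: UNREACHABLE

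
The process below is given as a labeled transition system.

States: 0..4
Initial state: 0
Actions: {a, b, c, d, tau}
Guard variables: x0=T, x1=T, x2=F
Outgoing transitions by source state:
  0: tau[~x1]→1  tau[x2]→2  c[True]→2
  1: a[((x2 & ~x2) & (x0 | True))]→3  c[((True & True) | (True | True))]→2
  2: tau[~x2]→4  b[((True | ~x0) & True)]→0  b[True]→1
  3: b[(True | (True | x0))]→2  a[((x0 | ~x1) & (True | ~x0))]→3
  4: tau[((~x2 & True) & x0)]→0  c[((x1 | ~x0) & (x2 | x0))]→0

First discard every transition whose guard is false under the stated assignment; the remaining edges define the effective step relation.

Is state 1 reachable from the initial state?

Answer: REACHABLE

Working:
9 transition(s) survive guard evaluation.
depth 0: {0}
depth 1: {2}  total {0,2}
depth 2: {1,4}  total {0,1,2,4}
Reach set: {0,1,2,4}
trace reaching 1: c·b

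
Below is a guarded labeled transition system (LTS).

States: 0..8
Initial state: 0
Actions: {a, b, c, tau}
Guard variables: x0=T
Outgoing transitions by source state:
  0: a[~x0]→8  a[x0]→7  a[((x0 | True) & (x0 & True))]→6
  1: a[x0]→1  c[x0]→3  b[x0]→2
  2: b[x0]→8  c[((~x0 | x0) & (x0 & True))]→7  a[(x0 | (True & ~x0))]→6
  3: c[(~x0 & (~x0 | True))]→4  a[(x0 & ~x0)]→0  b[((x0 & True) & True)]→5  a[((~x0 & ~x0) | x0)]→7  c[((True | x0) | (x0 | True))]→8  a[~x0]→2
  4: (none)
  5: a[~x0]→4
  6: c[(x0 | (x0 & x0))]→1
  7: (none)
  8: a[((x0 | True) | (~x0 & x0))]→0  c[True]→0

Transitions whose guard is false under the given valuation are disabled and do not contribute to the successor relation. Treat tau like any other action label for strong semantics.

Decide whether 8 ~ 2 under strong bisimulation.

Refine partition for ~:
  round 0: {{0,1,2,3,4,5,6,7,8}}
  round 1: {{0},{1,2,3},{4,5,7},{6},{8}}
  round 2: {{0},{1},{2},{3},{4,5,7},{6},{8}}
Fixed point at round 3; 7 class(es).
class of 8: {8}; class of 2: {2}

Answer: NOT BISIMILAR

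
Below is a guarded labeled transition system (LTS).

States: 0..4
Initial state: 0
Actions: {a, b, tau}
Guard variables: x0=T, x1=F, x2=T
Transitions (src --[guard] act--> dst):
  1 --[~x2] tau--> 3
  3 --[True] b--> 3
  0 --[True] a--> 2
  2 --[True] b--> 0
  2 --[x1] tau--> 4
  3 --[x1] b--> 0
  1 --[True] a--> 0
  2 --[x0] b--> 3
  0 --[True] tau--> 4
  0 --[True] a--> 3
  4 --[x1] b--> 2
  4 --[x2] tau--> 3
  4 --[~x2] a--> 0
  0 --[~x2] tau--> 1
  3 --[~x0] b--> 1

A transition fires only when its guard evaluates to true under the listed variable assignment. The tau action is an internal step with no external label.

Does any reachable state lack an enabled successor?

Answer: DEADLOCK-FREE

Working:
Reachable = {0,2,3,4}
  0: a→2  a→3  tau→4  [3 out]
  2: b→0  b→3  [2 out]
  3: b→3  [1 out]
  4: tau→3  [1 out]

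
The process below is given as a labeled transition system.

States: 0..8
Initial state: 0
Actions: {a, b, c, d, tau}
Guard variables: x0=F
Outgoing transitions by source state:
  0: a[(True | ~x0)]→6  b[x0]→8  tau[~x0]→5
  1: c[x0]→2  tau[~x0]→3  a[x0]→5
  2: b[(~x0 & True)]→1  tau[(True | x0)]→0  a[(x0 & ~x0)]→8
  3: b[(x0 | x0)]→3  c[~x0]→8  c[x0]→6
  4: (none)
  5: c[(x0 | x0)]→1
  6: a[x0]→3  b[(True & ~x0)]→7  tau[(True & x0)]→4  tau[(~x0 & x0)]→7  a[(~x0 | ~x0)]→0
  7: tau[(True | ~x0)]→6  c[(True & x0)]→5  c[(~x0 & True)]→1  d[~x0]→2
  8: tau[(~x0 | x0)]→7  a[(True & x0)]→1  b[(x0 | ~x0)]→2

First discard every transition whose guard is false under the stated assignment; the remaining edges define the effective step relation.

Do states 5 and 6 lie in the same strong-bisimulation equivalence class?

Answer: NOT BISIMILAR

Analysis:
Refine partition for ~:
  π0 = {{0,1,2,3,4,5,6,7,8}}
  π1 = {{0},{1},{2,8},{3},{4,5},{6},{7}}
  π2 = {{0},{1},{2},{3},{4,5},{6},{7},{8}}
stable after 3 split(s): 8 block(s)
class of 5: {4,5}; class of 6: {6}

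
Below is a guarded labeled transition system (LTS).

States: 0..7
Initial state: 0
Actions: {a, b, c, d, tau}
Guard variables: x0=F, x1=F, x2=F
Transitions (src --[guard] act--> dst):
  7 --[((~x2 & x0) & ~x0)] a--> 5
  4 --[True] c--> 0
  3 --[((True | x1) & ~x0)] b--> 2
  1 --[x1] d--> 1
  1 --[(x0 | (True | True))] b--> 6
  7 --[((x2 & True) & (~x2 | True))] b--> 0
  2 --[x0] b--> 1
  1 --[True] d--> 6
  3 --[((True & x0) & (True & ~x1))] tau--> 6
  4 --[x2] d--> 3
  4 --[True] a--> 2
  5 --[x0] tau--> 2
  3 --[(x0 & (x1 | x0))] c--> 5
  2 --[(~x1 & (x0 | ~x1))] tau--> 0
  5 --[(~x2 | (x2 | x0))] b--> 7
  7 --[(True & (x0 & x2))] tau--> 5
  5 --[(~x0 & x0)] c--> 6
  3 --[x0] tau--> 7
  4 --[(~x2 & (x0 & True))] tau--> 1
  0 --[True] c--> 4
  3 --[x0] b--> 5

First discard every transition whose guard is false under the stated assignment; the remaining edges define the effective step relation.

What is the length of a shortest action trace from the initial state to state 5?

Breadth-first toward 5:
  depth 0: {0}
  depth 1: {4}
  depth 2: {2}
5 never appears.

Answer: UNREACHABLE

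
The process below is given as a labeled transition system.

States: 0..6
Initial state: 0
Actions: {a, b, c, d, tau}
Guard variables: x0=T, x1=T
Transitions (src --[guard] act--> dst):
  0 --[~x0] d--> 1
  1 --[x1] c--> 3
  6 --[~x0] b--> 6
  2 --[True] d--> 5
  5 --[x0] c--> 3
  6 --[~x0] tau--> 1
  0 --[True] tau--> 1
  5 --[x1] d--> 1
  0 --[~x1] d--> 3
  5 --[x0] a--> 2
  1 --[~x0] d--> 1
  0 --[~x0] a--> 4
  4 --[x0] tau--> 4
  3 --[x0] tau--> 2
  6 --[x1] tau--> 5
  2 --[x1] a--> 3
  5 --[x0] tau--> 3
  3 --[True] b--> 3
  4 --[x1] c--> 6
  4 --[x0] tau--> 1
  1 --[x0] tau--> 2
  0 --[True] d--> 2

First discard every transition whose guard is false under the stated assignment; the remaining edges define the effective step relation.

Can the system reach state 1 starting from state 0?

16 transition(s) survive guard evaluation.
Layer 0: {0}
Layer 1: {1,2}  now seen {0,1,2}
Layer 2: {3,5}  now seen {0,1,2,3,5}
Reach set: {0,1,2,3,5}
witness 1: tau

Answer: REACHABLE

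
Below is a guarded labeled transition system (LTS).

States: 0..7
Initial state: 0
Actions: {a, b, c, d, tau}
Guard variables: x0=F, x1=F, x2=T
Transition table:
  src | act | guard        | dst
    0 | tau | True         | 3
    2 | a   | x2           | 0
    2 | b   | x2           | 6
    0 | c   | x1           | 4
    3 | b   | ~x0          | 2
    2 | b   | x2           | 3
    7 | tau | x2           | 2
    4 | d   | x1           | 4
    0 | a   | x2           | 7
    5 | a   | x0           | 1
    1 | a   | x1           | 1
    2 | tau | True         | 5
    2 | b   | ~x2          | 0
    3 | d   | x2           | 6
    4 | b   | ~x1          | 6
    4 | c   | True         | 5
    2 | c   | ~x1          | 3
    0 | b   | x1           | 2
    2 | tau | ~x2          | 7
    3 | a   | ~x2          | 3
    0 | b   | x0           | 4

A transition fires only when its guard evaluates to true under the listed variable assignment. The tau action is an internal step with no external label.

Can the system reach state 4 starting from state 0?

Answer: UNREACHABLE

Trace:
12 transition(s) survive guard evaluation.
Layer 0: {0}
Layer 1: {3,7}  now seen {0,3,7}
Layer 2: {2,6}  now seen {0,2,3,6,7}
Layer 3: {5}  now seen {0,2,3,5,6,7}
Reachable = {0,2,3,5,6,7}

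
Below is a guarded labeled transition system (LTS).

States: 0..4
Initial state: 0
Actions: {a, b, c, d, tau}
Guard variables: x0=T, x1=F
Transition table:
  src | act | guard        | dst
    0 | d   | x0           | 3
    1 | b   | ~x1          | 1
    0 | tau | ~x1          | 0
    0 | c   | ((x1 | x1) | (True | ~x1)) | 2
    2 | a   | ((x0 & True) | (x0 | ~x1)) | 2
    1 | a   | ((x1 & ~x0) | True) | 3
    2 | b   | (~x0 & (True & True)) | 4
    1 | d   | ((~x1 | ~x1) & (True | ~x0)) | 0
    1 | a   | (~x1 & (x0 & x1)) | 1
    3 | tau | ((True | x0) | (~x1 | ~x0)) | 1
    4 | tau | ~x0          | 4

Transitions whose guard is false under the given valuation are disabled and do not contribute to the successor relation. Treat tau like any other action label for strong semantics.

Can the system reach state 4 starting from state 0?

Answer: UNREACHABLE

Trace:
8 transition(s) survive guard evaluation.
depth 0: {0}
depth 1: {2,3}  total {0,2,3}
depth 2: {1}  total {0,1,2,3}
Reach set: {0,1,2,3}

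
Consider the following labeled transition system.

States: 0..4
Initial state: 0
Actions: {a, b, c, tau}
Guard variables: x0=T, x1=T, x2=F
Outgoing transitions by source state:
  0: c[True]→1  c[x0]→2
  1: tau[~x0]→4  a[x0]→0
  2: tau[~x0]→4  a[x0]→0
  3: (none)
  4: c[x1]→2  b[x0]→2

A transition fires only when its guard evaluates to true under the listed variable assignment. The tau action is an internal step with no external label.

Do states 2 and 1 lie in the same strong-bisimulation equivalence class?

Refine partition for ~:
  P[0] = {{0,1,2,3,4}}
  P[1] = {{0},{1,2},{3},{4}}
stable after 2 split(s): 4 block(s)
class of 2: {1,2}; class of 1: {1,2}

Answer: BISIMILAR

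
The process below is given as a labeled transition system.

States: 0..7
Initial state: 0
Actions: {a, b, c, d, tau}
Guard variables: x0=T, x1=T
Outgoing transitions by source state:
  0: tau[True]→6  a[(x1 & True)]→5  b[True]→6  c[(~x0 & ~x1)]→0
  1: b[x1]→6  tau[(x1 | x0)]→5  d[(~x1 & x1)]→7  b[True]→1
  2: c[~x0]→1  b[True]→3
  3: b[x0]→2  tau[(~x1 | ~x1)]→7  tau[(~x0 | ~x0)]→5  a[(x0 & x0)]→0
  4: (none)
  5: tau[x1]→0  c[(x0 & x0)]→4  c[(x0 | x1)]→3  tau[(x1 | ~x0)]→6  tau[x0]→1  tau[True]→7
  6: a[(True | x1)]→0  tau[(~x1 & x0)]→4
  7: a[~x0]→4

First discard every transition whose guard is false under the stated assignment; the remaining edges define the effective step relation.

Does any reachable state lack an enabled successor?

Reachable = {0,1,2,3,4,5,6,7}
  0: a→5  b→6  tau→6  [3 out]
  1: b→1  b→6  tau→5  [3 out]
  2: b→3  [1 out]
  3: a→0  b→2  [2 out]
  4: ∅  [deadlock]
  5: c→3  c→4  tau→0  tau→1  tau→6  tau→7  [6 out]
  6: a→0  [1 out]
  7: ∅  [deadlock]
Path to 4: a·c

Answer: DEADLOCK at state 4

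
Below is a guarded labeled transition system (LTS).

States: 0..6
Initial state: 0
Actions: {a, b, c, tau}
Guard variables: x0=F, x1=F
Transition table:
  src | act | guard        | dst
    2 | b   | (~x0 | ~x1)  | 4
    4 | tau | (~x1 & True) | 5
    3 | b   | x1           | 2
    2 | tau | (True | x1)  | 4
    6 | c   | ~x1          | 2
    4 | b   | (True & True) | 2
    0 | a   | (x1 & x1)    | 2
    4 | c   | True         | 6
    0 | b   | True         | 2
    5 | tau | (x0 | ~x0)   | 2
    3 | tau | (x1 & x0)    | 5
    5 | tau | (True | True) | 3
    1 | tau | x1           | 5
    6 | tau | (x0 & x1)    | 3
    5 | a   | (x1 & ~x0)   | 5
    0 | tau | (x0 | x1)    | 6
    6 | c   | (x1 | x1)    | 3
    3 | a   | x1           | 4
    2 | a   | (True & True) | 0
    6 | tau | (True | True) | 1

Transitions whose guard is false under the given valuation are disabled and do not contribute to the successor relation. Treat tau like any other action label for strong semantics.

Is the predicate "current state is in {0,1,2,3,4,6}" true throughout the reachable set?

Answer: INVARIANT VIOLATED at state 5

Working:
Allowed set {0,1,2,3,4,6}
Reachable = {0,1,2,3,4,5,6}
  0: ✓
  1: ✓
  2: ✓
  3: ✓
  4: ✓
  5: VIOLATES
  6: ✓
reach 5 via b·b·tau — violates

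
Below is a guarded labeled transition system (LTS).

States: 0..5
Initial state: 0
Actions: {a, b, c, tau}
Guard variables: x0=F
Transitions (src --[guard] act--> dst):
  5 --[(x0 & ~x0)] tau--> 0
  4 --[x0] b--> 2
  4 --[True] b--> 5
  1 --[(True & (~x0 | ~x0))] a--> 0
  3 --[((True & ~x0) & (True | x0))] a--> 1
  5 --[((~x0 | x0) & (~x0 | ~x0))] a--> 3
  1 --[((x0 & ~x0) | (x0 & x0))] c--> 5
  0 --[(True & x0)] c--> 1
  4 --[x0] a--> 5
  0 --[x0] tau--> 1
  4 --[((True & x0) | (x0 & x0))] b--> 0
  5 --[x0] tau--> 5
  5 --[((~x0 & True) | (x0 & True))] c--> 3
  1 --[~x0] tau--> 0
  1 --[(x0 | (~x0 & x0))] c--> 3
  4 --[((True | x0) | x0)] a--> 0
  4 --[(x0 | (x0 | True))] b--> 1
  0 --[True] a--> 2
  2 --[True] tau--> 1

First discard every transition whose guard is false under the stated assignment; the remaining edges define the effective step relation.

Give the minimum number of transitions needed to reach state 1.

Layered search for 1:
  depth 0: {0}
  depth 1: {2}
  depth 2: {1}
first hit 1 at d=2 via a·tau

Answer: 2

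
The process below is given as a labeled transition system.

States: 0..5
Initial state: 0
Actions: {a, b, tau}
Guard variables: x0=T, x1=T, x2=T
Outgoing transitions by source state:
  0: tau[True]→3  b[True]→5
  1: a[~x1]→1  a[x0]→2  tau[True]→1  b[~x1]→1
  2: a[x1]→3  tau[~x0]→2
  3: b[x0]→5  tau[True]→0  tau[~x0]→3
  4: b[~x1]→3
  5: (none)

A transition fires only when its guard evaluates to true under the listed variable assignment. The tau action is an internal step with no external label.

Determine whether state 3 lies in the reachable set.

Answer: REACHABLE

Working:
Guard filter leaves 7 enabled edge(s).
L0 = {0}
L1 = {3,5}  total {0,3,5}
Reachable = {0,3,5}
Path to 3: tau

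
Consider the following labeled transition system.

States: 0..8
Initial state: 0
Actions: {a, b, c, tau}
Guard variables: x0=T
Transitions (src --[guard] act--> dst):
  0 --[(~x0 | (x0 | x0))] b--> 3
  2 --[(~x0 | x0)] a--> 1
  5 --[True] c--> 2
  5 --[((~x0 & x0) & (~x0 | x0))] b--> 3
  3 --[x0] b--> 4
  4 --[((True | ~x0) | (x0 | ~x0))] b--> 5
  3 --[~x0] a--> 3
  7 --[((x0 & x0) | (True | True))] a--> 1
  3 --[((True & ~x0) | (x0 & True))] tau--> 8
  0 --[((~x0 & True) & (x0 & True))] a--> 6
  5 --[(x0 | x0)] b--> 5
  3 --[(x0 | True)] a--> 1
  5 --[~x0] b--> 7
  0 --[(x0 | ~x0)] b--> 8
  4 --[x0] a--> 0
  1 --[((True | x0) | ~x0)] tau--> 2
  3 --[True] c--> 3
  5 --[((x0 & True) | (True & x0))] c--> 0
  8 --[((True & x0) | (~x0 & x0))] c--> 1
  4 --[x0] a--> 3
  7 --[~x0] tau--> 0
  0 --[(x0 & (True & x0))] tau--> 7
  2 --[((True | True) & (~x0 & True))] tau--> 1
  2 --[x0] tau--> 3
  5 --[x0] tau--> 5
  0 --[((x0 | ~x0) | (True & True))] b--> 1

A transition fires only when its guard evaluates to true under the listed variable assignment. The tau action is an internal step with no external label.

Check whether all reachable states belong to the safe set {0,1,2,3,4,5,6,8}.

Allowed set {0,1,2,3,4,5,6,8}
Reachable = {0,1,2,3,4,5,7,8}
  0: ok
  1: ok
  2: ok
  3: ok
  4: ok
  5: ok
  7: VIOLATES
  8: ok
reach 7 via tau — violates

Answer: INVARIANT VIOLATED at state 7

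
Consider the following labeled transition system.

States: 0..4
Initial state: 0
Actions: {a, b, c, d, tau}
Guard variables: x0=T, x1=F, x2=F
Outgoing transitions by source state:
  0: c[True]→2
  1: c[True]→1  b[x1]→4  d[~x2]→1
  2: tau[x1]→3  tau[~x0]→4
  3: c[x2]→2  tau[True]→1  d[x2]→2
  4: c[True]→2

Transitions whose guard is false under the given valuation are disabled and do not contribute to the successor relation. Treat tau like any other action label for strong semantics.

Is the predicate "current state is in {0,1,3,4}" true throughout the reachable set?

Answer: INVARIANT VIOLATED at state 2

Analysis:
Inv-set: {0,1,3,4}
R = {0,2}
  0: safe
  2: VIOLATES
counterexample path to 2: c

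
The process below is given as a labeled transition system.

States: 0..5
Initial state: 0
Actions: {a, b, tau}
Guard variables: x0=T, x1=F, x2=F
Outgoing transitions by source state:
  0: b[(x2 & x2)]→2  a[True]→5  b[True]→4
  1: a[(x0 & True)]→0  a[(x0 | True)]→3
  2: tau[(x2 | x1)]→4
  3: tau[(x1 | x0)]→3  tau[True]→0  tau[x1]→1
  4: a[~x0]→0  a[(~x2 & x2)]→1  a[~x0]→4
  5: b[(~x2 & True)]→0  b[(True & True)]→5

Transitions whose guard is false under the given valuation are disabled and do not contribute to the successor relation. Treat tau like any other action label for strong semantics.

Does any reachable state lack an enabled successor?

Answer: DEADLOCK at state 4

Trace:
R = {0,4,5}
  0: a→5  b→4  [deg 2]
  4: ∅  [no exit]
  5: b→0  b→5  [deg 2]
Path to 4: b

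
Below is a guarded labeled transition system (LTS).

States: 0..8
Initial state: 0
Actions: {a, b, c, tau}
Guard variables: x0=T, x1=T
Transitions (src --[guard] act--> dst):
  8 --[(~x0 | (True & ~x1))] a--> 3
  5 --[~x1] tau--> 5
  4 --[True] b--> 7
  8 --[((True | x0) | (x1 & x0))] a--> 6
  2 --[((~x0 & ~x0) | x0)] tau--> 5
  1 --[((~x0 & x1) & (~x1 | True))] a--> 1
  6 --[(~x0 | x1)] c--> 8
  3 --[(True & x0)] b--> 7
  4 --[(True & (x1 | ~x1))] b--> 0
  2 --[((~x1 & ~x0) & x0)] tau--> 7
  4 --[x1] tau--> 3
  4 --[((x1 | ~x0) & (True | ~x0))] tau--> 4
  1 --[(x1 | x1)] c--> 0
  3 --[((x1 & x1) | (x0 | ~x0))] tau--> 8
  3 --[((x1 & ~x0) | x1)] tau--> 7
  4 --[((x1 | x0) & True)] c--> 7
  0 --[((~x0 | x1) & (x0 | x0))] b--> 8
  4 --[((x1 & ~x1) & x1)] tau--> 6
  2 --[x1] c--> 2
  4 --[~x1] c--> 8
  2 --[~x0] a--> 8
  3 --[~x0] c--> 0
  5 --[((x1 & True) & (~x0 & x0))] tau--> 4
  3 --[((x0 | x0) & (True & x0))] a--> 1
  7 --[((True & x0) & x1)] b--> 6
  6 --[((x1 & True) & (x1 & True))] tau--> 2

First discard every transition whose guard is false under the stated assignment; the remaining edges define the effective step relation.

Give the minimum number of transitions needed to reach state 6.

Answer: 2

Analysis:
Breadth-first toward 6:
  Layer 0: {0}
  Layer 1: {8}
  Layer 2: {6}
first hit 6 at d=2 via b·a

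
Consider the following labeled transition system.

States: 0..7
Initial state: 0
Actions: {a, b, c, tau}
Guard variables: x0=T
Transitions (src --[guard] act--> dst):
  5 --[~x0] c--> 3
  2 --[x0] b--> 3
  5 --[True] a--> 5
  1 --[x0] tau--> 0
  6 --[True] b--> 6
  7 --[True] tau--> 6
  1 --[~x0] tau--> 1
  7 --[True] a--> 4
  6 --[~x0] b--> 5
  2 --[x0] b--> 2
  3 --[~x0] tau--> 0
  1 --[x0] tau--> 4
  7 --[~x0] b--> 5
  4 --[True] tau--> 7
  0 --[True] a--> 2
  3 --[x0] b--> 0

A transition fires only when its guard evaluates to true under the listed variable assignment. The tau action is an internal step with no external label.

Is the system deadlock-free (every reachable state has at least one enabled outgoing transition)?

Answer: DEADLOCK-FREE

Trace:
R = {0,2,3}
  0: a→2  [1 exit(s)]
  2: b→2  b→3  [2 exit(s)]
  3: b→0  [1 exit(s)]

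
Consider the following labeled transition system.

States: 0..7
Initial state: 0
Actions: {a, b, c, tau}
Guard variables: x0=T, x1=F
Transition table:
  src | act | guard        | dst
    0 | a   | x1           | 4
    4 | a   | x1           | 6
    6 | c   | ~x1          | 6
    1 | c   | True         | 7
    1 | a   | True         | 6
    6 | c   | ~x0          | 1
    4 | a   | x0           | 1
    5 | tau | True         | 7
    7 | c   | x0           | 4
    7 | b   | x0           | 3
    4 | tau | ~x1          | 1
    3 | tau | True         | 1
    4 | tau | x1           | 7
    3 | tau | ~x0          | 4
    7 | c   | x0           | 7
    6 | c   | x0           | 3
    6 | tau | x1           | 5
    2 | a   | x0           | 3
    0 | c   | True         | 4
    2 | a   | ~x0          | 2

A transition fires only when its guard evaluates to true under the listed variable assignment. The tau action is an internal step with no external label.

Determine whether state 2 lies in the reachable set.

After dropping false guards: 13 live edges.
depth 0: {0}
depth 1: {4}  cumulative {0,4}
depth 2: {1}  cumulative {0,1,4}
depth 3: {6,7}  cumulative {0,1,4,6,7}
depth 4: {3}  cumulative {0,1,3,4,6,7}
R = {0,1,3,4,6,7}

Answer: UNREACHABLE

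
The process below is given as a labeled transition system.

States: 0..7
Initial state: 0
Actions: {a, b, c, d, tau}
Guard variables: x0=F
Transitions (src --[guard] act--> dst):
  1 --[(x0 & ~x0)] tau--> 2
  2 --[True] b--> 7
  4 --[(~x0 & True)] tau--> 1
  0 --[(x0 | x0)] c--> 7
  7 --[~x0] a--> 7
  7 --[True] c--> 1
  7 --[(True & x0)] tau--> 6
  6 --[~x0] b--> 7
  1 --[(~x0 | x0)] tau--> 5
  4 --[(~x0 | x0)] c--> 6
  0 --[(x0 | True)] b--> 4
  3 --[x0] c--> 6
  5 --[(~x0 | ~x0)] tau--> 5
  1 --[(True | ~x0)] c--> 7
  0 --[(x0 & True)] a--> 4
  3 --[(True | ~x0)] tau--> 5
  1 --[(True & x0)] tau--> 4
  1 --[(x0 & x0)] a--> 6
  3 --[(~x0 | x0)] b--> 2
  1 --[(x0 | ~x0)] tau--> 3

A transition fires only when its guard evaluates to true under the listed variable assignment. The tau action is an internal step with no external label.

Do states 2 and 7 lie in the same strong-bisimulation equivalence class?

Compute ~ classes (split until stable):
  round 0: {{0,1,2,3,4,5,6,7}}
  round 1: {{0,2,6},{1,4},{3},{5},{7}}
  round 2: {{0},{1},{2,6},{3},{4},{5},{7}}
Fixed point at round 3; 7 class(es).
class of 2: {2,6}; class of 7: {7}

Answer: NOT BISIMILAR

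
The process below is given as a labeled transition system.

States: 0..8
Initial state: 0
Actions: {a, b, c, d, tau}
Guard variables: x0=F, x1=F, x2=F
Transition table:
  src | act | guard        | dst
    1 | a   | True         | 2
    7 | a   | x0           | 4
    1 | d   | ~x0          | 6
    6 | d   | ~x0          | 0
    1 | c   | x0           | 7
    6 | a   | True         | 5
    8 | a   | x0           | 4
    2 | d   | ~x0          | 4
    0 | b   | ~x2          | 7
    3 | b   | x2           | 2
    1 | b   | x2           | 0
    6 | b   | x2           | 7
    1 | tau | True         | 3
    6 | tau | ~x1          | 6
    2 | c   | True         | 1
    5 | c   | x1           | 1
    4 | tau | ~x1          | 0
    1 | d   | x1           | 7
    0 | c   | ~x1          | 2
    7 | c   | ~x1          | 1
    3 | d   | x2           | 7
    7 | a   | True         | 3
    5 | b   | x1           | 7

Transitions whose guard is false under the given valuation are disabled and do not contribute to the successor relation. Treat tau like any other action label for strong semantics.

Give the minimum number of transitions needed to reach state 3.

Breadth-first toward 3:
  depth 0: {0}
  depth 1: {2,7}
  depth 2: {1,3,4}
first hit 3 at d=2 via b·a

Answer: 2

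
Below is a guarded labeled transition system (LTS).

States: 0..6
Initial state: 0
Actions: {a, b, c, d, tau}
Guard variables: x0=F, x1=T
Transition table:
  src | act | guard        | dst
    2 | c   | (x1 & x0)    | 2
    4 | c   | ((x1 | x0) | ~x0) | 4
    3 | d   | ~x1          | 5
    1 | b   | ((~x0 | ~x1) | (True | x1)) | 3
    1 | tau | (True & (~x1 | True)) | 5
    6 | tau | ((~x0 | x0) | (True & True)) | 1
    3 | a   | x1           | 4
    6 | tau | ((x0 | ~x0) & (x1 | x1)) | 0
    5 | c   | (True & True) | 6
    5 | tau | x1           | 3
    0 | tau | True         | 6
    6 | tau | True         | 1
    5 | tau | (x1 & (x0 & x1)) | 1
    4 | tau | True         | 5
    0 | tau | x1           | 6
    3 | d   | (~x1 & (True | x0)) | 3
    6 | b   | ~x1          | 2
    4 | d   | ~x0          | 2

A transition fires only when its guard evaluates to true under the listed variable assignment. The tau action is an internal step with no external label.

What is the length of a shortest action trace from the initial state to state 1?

Answer: 2

Working:
Layered search for 1:
  Layer 0: {0}
  Layer 1: {6}
  Layer 2: {1}
first hit 1 at d=2 via tau·tau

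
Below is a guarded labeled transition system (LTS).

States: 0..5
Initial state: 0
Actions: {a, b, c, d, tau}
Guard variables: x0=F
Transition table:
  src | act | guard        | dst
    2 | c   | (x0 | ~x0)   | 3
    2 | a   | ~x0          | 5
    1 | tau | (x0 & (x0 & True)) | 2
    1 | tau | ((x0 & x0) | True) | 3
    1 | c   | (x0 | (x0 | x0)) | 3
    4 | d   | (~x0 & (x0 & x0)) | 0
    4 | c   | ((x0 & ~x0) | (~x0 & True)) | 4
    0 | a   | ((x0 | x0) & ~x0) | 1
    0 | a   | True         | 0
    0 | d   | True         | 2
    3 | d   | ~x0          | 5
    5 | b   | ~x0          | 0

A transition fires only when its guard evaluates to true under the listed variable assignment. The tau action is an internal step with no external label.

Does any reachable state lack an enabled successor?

R = {0,2,3,5}
  0: a→0  d→2  [deg 2]
  2: a→5  c→3  [deg 2]
  3: d→5  [deg 1]
  5: b→0  [deg 1]

Answer: DEADLOCK-FREE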